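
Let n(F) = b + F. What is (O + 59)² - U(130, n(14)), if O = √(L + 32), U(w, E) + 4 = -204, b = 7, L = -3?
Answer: 3718 + 118*√29 ≈ 4353.5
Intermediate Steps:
n(F) = 7 + F
U(w, E) = -208 (U(w, E) = -4 - 204 = -208)
O = √29 (O = √(-3 + 32) = √29 ≈ 5.3852)
(O + 59)² - U(130, n(14)) = (√29 + 59)² - 1*(-208) = (59 + √29)² + 208 = 208 + (59 + √29)²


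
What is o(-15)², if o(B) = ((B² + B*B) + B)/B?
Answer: 841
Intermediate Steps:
o(B) = (B + 2*B²)/B (o(B) = ((B² + B²) + B)/B = (2*B² + B)/B = (B + 2*B²)/B)
o(-15)² = (1 + 2*(-15))² = (1 - 30)² = (-29)² = 841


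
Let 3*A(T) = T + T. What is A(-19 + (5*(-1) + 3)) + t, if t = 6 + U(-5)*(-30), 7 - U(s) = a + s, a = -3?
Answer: -458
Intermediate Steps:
U(s) = 10 - s (U(s) = 7 - (-3 + s) = 7 + (3 - s) = 10 - s)
A(T) = 2*T/3 (A(T) = (T + T)/3 = (2*T)/3 = 2*T/3)
t = -444 (t = 6 + (10 - 1*(-5))*(-30) = 6 + (10 + 5)*(-30) = 6 + 15*(-30) = 6 - 450 = -444)
A(-19 + (5*(-1) + 3)) + t = 2*(-19 + (5*(-1) + 3))/3 - 444 = 2*(-19 + (-5 + 3))/3 - 444 = 2*(-19 - 2)/3 - 444 = (⅔)*(-21) - 444 = -14 - 444 = -458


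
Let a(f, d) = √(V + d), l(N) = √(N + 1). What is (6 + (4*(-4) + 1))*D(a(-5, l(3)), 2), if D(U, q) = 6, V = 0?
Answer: -54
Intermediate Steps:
l(N) = √(1 + N)
a(f, d) = √d (a(f, d) = √(0 + d) = √d)
(6 + (4*(-4) + 1))*D(a(-5, l(3)), 2) = (6 + (4*(-4) + 1))*6 = (6 + (-16 + 1))*6 = (6 - 15)*6 = -9*6 = -54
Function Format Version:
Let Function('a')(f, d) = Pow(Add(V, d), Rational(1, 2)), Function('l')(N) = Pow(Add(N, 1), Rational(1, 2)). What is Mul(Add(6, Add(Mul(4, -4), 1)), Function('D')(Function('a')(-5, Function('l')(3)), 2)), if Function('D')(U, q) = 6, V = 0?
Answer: -54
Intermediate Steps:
Function('l')(N) = Pow(Add(1, N), Rational(1, 2))
Function('a')(f, d) = Pow(d, Rational(1, 2)) (Function('a')(f, d) = Pow(Add(0, d), Rational(1, 2)) = Pow(d, Rational(1, 2)))
Mul(Add(6, Add(Mul(4, -4), 1)), Function('D')(Function('a')(-5, Function('l')(3)), 2)) = Mul(Add(6, Add(Mul(4, -4), 1)), 6) = Mul(Add(6, Add(-16, 1)), 6) = Mul(Add(6, -15), 6) = Mul(-9, 6) = -54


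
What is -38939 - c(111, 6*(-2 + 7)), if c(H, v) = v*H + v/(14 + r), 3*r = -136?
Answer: -1986598/47 ≈ -42268.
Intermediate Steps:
r = -136/3 (r = (⅓)*(-136) = -136/3 ≈ -45.333)
c(H, v) = -3*v/94 + H*v (c(H, v) = v*H + v/(14 - 136/3) = H*v + v/(-94/3) = H*v - 3*v/94 = -3*v/94 + H*v)
-38939 - c(111, 6*(-2 + 7)) = -38939 - 6*(-2 + 7)*(-3 + 94*111)/94 = -38939 - 6*5*(-3 + 10434)/94 = -38939 - 30*10431/94 = -38939 - 1*156465/47 = -38939 - 156465/47 = -1986598/47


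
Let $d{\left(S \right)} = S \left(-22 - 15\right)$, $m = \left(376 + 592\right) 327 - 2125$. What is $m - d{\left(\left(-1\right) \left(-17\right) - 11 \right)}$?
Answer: $314633$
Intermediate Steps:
$m = 314411$ ($m = 968 \cdot 327 - 2125 = 316536 - 2125 = 314411$)
$d{\left(S \right)} = - 37 S$ ($d{\left(S \right)} = S \left(-37\right) = - 37 S$)
$m - d{\left(\left(-1\right) \left(-17\right) - 11 \right)} = 314411 - - 37 \left(\left(-1\right) \left(-17\right) - 11\right) = 314411 - - 37 \left(17 - 11\right) = 314411 - \left(-37\right) 6 = 314411 - -222 = 314411 + 222 = 314633$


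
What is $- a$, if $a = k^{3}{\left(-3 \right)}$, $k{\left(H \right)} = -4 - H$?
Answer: $1$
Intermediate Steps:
$a = -1$ ($a = \left(-4 - -3\right)^{3} = \left(-4 + 3\right)^{3} = \left(-1\right)^{3} = -1$)
$- a = \left(-1\right) \left(-1\right) = 1$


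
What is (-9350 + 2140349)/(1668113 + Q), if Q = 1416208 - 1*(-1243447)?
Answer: 2130999/4327768 ≈ 0.49240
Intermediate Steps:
Q = 2659655 (Q = 1416208 + 1243447 = 2659655)
(-9350 + 2140349)/(1668113 + Q) = (-9350 + 2140349)/(1668113 + 2659655) = 2130999/4327768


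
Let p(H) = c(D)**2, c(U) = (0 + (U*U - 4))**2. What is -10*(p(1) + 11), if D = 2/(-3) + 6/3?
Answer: -2321710/6561 ≈ -353.87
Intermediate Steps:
D = 4/3 (D = 2*(-1/3) + 6*(1/3) = -2/3 + 2 = 4/3 ≈ 1.3333)
c(U) = (-4 + U**2)**2 (c(U) = (0 + (U**2 - 4))**2 = (0 + (-4 + U**2))**2 = (-4 + U**2)**2)
p(H) = 160000/6561 (p(H) = ((-4 + (4/3)**2)**2)**2 = ((-4 + 16/9)**2)**2 = ((-20/9)**2)**2 = (400/81)**2 = 160000/6561)
-10*(p(1) + 11) = -10*(160000/6561 + 11) = -10*232171/6561 = -2321710/6561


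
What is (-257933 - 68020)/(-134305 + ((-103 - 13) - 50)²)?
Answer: 36217/11861 ≈ 3.0535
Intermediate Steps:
(-257933 - 68020)/(-134305 + ((-103 - 13) - 50)²) = -325953/(-134305 + (-116 - 50)²) = -325953/(-134305 + (-166)²) = -325953/(-134305 + 27556) = -325953/(-106749) = -325953*(-1/106749) = 36217/11861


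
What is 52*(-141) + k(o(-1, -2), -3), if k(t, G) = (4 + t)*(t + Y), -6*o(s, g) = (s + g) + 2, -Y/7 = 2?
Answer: -266027/36 ≈ -7389.6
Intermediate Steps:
Y = -14 (Y = -7*2 = -14)
o(s, g) = -1/3 - g/6 - s/6 (o(s, g) = -((s + g) + 2)/6 = -((g + s) + 2)/6 = -(2 + g + s)/6 = -1/3 - g/6 - s/6)
k(t, G) = (-14 + t)*(4 + t) (k(t, G) = (4 + t)*(t - 14) = (4 + t)*(-14 + t) = (-14 + t)*(4 + t))
52*(-141) + k(o(-1, -2), -3) = 52*(-141) + (-56 + (-1/3 - 1/6*(-2) - 1/6*(-1))**2 - 10*(-1/3 - 1/6*(-2) - 1/6*(-1))) = -7332 + (-56 + (-1/3 + 1/3 + 1/6)**2 - 10*(-1/3 + 1/3 + 1/6)) = -7332 + (-56 + (1/6)**2 - 10*1/6) = -7332 + (-56 + 1/36 - 5/3) = -7332 - 2075/36 = -266027/36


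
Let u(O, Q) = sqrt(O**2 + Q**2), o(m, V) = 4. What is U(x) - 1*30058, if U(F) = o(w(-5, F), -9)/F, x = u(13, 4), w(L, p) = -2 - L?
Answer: -30058 + 4*sqrt(185)/185 ≈ -30058.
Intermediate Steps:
x = sqrt(185) (x = sqrt(13**2 + 4**2) = sqrt(169 + 16) = sqrt(185) ≈ 13.601)
U(F) = 4/F
U(x) - 1*30058 = 4/(sqrt(185)) - 1*30058 = 4*(sqrt(185)/185) - 30058 = 4*sqrt(185)/185 - 30058 = -30058 + 4*sqrt(185)/185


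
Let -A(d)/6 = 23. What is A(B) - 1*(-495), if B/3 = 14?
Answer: 357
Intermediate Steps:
B = 42 (B = 3*14 = 42)
A(d) = -138 (A(d) = -6*23 = -138)
A(B) - 1*(-495) = -138 - 1*(-495) = -138 + 495 = 357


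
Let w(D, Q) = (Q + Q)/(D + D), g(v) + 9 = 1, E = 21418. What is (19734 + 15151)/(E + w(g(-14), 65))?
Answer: 279080/171279 ≈ 1.6294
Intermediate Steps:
g(v) = -8 (g(v) = -9 + 1 = -8)
w(D, Q) = Q/D (w(D, Q) = (2*Q)/((2*D)) = (2*Q)*(1/(2*D)) = Q/D)
(19734 + 15151)/(E + w(g(-14), 65)) = (19734 + 15151)/(21418 + 65/(-8)) = 34885/(21418 + 65*(-1/8)) = 34885/(21418 - 65/8) = 34885/(171279/8) = 34885*(8/171279) = 279080/171279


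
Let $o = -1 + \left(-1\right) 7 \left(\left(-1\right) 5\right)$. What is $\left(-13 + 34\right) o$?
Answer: $714$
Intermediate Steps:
$o = 34$ ($o = -1 - -35 = -1 + 35 = 34$)
$\left(-13 + 34\right) o = \left(-13 + 34\right) 34 = 21 \cdot 34 = 714$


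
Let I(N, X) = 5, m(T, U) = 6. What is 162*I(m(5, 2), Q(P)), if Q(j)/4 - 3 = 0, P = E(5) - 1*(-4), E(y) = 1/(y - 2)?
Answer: 810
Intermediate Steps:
E(y) = 1/(-2 + y)
P = 13/3 (P = 1/(-2 + 5) - 1*(-4) = 1/3 + 4 = ⅓ + 4 = 13/3 ≈ 4.3333)
Q(j) = 12 (Q(j) = 12 + 4*0 = 12 + 0 = 12)
162*I(m(5, 2), Q(P)) = 162*5 = 810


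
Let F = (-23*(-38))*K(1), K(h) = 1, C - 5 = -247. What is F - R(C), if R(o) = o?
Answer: 1116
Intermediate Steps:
C = -242 (C = 5 - 247 = -242)
F = 874 (F = -23*(-38)*1 = 874*1 = 874)
F - R(C) = 874 - 1*(-242) = 874 + 242 = 1116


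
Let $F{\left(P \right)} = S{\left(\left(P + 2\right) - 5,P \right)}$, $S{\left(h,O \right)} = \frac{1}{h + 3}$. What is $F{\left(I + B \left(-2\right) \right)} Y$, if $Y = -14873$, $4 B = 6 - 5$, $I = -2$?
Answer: $\frac{29746}{5} \approx 5949.2$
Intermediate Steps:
$B = \frac{1}{4}$ ($B = \frac{6 - 5}{4} = \frac{1}{4} \cdot 1 = \frac{1}{4} \approx 0.25$)
$S{\left(h,O \right)} = \frac{1}{3 + h}$
$F{\left(P \right)} = \frac{1}{P}$ ($F{\left(P \right)} = \frac{1}{3 + \left(\left(P + 2\right) - 5\right)} = \frac{1}{3 + \left(\left(2 + P\right) - 5\right)} = \frac{1}{3 + \left(-3 + P\right)} = \frac{1}{P}$)
$F{\left(I + B \left(-2\right) \right)} Y = \frac{1}{-2 + \frac{1}{4} \left(-2\right)} \left(-14873\right) = \frac{1}{-2 - \frac{1}{2}} \left(-14873\right) = \frac{1}{- \frac{5}{2}} \left(-14873\right) = \left(- \frac{2}{5}\right) \left(-14873\right) = \frac{29746}{5}$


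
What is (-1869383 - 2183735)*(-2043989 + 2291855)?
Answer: -1004630146188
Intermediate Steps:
(-1869383 - 2183735)*(-2043989 + 2291855) = -4053118*247866 = -1004630146188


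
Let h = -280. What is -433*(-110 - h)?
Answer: -73610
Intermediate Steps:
-433*(-110 - h) = -433*(-110 - 1*(-280)) = -433*(-110 + 280) = -433*170 = -73610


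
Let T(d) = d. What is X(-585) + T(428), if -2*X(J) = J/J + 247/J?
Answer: 19247/45 ≈ 427.71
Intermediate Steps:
X(J) = -½ - 247/(2*J) (X(J) = -(J/J + 247/J)/2 = -(1 + 247/J)/2 = -½ - 247/(2*J))
X(-585) + T(428) = (½)*(-247 - 1*(-585))/(-585) + 428 = (½)*(-1/585)*(-247 + 585) + 428 = (½)*(-1/585)*338 + 428 = -13/45 + 428 = 19247/45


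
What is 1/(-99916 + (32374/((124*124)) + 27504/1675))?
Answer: -12877400/1286419734423 ≈ -1.0010e-5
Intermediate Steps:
1/(-99916 + (32374/((124*124)) + 27504/1675)) = 1/(-99916 + (32374/15376 + 27504*(1/1675))) = 1/(-99916 + (32374*(1/15376) + 27504/1675)) = 1/(-99916 + (16187/7688 + 27504/1675)) = 1/(-99916 + 238563977/12877400) = 1/(-1286419734423/12877400) = -12877400/1286419734423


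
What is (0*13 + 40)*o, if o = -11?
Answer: -440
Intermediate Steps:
(0*13 + 40)*o = (0*13 + 40)*(-11) = (0 + 40)*(-11) = 40*(-11) = -440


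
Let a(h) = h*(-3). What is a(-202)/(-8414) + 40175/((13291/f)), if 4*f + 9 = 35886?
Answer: 6063778995633/223660948 ≈ 27111.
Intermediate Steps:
f = 35877/4 (f = -9/4 + (¼)*35886 = -9/4 + 17943/2 = 35877/4 ≈ 8969.3)
a(h) = -3*h
a(-202)/(-8414) + 40175/((13291/f)) = -3*(-202)/(-8414) + 40175/((13291/(35877/4))) = 606*(-1/8414) + 40175/((13291*(4/35877))) = -303/4207 + 40175/(53164/35877) = -303/4207 + 40175*(35877/53164) = -303/4207 + 1441358475/53164 = 6063778995633/223660948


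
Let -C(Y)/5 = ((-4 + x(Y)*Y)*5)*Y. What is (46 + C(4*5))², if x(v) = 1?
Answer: 63266116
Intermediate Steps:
C(Y) = -5*Y*(-20 + 5*Y) (C(Y) = -5*(-4 + 1*Y)*5*Y = -5*(-4 + Y)*5*Y = -5*(-20 + 5*Y)*Y = -5*Y*(-20 + 5*Y))
(46 + C(4*5))² = (46 + 25*(4*5)*(4 - 4*5))² = (46 + 25*20*(4 - 1*20))² = (46 + 25*20*(4 - 20))² = (46 + 25*20*(-16))² = (46 - 8000)² = (-7954)² = 63266116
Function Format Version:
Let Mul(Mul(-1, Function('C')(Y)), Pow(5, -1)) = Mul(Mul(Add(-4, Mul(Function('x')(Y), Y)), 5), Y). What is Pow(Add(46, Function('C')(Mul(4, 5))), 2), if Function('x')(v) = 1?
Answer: 63266116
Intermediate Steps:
Function('C')(Y) = Mul(-5, Y, Add(-20, Mul(5, Y))) (Function('C')(Y) = Mul(-5, Mul(Mul(Add(-4, Mul(1, Y)), 5), Y)) = Mul(-5, Mul(Mul(Add(-4, Y), 5), Y)) = Mul(-5, Mul(Add(-20, Mul(5, Y)), Y)) = Mul(-5, Mul(Y, Add(-20, Mul(5, Y)))) = Mul(-5, Y, Add(-20, Mul(5, Y))))
Pow(Add(46, Function('C')(Mul(4, 5))), 2) = Pow(Add(46, Mul(25, Mul(4, 5), Add(4, Mul(-1, Mul(4, 5))))), 2) = Pow(Add(46, Mul(25, 20, Add(4, Mul(-1, 20)))), 2) = Pow(Add(46, Mul(25, 20, Add(4, -20))), 2) = Pow(Add(46, Mul(25, 20, -16)), 2) = Pow(Add(46, -8000), 2) = Pow(-7954, 2) = 63266116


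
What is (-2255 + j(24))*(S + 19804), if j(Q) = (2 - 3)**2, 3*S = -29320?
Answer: -67827368/3 ≈ -2.2609e+7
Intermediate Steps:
S = -29320/3 (S = (1/3)*(-29320) = -29320/3 ≈ -9773.3)
j(Q) = 1 (j(Q) = (-1)**2 = 1)
(-2255 + j(24))*(S + 19804) = (-2255 + 1)*(-29320/3 + 19804) = -2254*30092/3 = -67827368/3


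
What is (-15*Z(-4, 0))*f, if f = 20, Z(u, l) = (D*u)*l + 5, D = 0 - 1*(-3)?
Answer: -1500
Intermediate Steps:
D = 3 (D = 0 + 3 = 3)
Z(u, l) = 5 + 3*l*u (Z(u, l) = (3*u)*l + 5 = 3*l*u + 5 = 5 + 3*l*u)
(-15*Z(-4, 0))*f = -15*(5 + 3*0*(-4))*20 = -15*(5 + 0)*20 = -15*5*20 = -75*20 = -1500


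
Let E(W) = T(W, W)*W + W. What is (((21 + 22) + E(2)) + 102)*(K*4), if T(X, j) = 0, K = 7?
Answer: 4116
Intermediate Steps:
E(W) = W (E(W) = 0*W + W = 0 + W = W)
(((21 + 22) + E(2)) + 102)*(K*4) = (((21 + 22) + 2) + 102)*(7*4) = ((43 + 2) + 102)*28 = (45 + 102)*28 = 147*28 = 4116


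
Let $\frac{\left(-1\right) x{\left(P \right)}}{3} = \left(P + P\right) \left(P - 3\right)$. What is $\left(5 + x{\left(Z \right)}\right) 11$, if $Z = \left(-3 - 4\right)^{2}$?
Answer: $-148709$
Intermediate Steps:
$Z = 49$ ($Z = \left(-7\right)^{2} = 49$)
$x{\left(P \right)} = - 6 P \left(-3 + P\right)$ ($x{\left(P \right)} = - 3 \left(P + P\right) \left(P - 3\right) = - 3 \cdot 2 P \left(-3 + P\right) = - 6 P \left(-3 + P\right)$)
$\left(5 + x{\left(Z \right)}\right) 11 = \left(5 + 6 \cdot 49 \left(3 - 49\right)\right) 11 = \left(5 + 6 \cdot 49 \left(-46\right)\right) 11 = \left(5 - 13524\right) 11 = \left(-13519\right) 11 = -148709$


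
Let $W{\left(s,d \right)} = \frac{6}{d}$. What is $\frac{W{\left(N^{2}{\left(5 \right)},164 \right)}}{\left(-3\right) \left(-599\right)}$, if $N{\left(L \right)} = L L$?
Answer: $\frac{1}{49118} \approx 2.0359 \cdot 10^{-5}$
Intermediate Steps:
$N{\left(L \right)} = L^{2}$
$\frac{W{\left(N^{2}{\left(5 \right)},164 \right)}}{\left(-3\right) \left(-599\right)} = \frac{6 \cdot \frac{1}{164}}{\left(-3\right) \left(-599\right)} = \frac{6 \cdot \frac{1}{164}}{1797} = \frac{3}{82} \cdot \frac{1}{1797} = \frac{1}{49118}$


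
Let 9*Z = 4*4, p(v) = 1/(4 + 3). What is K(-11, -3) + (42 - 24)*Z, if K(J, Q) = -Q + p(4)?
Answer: 246/7 ≈ 35.143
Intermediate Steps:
p(v) = 1/7
Z = 16/9 (Z = (4*4)/9 = (1/9)*16 = 16/9 ≈ 1.7778)
K(J, Q) = 1/7 - Q (K(J, Q) = -Q + 1/7 = 1/7 - Q)
K(-11, -3) + (42 - 24)*Z = (1/7 - 1*(-3)) + (42 - 24)*(16/9) = (1/7 + 3) + 18*(16/9) = 22/7 + 32 = 246/7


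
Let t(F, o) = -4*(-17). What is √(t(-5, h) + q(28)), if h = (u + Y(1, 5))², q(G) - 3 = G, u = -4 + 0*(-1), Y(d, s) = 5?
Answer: 3*√11 ≈ 9.9499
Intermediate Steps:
u = -4 (u = -4 + 0 = -4)
q(G) = 3 + G
h = 1 (h = (-4 + 5)² = 1² = 1)
t(F, o) = 68
√(t(-5, h) + q(28)) = √(68 + (3 + 28)) = √(68 + 31) = √99 = 3*√11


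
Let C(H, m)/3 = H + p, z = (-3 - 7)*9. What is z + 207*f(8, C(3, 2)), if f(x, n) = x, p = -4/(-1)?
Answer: 1566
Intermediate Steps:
p = 4 (p = -4*(-1) = 4)
z = -90 (z = -10*9 = -90)
C(H, m) = 12 + 3*H (C(H, m) = 3*(H + 4) = 3*(4 + H) = 12 + 3*H)
z + 207*f(8, C(3, 2)) = -90 + 207*8 = -90 + 1656 = 1566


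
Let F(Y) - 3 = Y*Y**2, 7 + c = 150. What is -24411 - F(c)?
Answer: -2948621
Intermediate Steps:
c = 143 (c = -7 + 150 = 143)
F(Y) = 3 + Y**3 (F(Y) = 3 + Y*Y**2 = 3 + Y**3)
-24411 - F(c) = -24411 - (3 + 143**3) = -24411 - (3 + 2924207) = -24411 - 1*2924210 = -24411 - 2924210 = -2948621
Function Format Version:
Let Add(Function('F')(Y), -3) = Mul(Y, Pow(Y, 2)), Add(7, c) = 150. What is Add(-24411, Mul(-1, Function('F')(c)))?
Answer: -2948621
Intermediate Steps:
c = 143 (c = Add(-7, 150) = 143)
Function('F')(Y) = Add(3, Pow(Y, 3)) (Function('F')(Y) = Add(3, Mul(Y, Pow(Y, 2))) = Add(3, Pow(Y, 3)))
Add(-24411, Mul(-1, Function('F')(c))) = Add(-24411, Mul(-1, Add(3, Pow(143, 3)))) = Add(-24411, Mul(-1, Add(3, 2924207))) = Add(-24411, Mul(-1, 2924210)) = Add(-24411, -2924210) = -2948621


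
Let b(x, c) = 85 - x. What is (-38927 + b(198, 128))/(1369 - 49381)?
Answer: 9760/12003 ≈ 0.81313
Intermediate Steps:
(-38927 + b(198, 128))/(1369 - 49381) = (-38927 + (85 - 1*198))/(1369 - 49381) = (-38927 + (85 - 198))/(-48012) = (-38927 - 113)*(-1/48012) = -39040*(-1/48012) = 9760/12003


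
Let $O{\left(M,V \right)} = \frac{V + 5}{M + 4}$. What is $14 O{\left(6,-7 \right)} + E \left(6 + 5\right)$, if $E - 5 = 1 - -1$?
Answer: $\frac{371}{5} \approx 74.2$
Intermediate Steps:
$E = 7$ ($E = 5 + \left(1 - -1\right) = 5 + \left(1 + 1\right) = 5 + 2 = 7$)
$O{\left(M,V \right)} = \frac{5 + V}{4 + M}$
$14 O{\left(6,-7 \right)} + E \left(6 + 5\right) = 14 \frac{5 - 7}{4 + 6} + 7 \left(6 + 5\right) = 14 \cdot \frac{1}{10} \left(-2\right) + 7 \cdot 11 = 14 \cdot \frac{1}{10} \left(-2\right) + 77 = 14 \left(- \frac{1}{5}\right) + 77 = - \frac{14}{5} + 77 = \frac{371}{5}$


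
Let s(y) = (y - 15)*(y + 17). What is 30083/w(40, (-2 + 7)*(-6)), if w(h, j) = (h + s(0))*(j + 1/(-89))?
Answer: 2677387/574265 ≈ 4.6623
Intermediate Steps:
s(y) = (-15 + y)*(17 + y)
w(h, j) = (-255 + h)*(-1/89 + j) (w(h, j) = (h + (-255 + 0² + 2*0))*(j + 1/(-89)) = (h + (-255 + 0 + 0))*(j - 1/89) = (h - 255)*(-1/89 + j) = (-255 + h)*(-1/89 + j))
30083/w(40, (-2 + 7)*(-6)) = 30083/(255/89 - 255*(-2 + 7)*(-6) - 1/89*40 + 40*((-2 + 7)*(-6))) = 30083/(255/89 - 1275*(-6) - 40/89 + 40*(5*(-6))) = 30083/(255/89 - 255*(-30) - 40/89 + 40*(-30)) = 30083/(255/89 + 7650 - 40/89 - 1200) = 30083/(574265/89) = 30083*(89/574265) = 2677387/574265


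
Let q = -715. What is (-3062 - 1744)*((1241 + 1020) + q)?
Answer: -7430076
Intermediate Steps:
(-3062 - 1744)*((1241 + 1020) + q) = (-3062 - 1744)*((1241 + 1020) - 715) = -4806*(2261 - 715) = -4806*1546 = -7430076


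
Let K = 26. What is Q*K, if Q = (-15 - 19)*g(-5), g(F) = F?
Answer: 4420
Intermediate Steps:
Q = 170 (Q = (-15 - 19)*(-5) = -34*(-5) = 170)
Q*K = 170*26 = 4420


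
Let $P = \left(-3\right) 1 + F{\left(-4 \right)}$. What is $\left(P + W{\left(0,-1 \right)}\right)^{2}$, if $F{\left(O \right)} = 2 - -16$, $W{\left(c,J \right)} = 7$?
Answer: $484$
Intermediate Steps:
$F{\left(O \right)} = 18$ ($F{\left(O \right)} = 2 + 16 = 18$)
$P = 15$ ($P = \left(-3\right) 1 + 18 = -3 + 18 = 15$)
$\left(P + W{\left(0,-1 \right)}\right)^{2} = \left(15 + 7\right)^{2} = 22^{2} = 484$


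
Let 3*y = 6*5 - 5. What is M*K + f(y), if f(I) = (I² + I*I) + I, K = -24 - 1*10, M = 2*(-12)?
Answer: 8669/9 ≈ 963.22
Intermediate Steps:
y = 25/3 (y = (6*5 - 5)/3 = (30 - 5)/3 = (⅓)*25 = 25/3 ≈ 8.3333)
M = -24
K = -34 (K = -24 - 10 = -34)
f(I) = I + 2*I² (f(I) = (I² + I²) + I = 2*I² + I = I + 2*I²)
M*K + f(y) = -24*(-34) + 25*(1 + 2*(25/3))/3 = 816 + 25*(1 + 50/3)/3 = 816 + (25/3)*(53/3) = 816 + 1325/9 = 8669/9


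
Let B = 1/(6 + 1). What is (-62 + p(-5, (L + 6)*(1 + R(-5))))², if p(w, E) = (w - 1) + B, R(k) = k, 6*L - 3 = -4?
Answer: 225625/49 ≈ 4604.6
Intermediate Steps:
L = -⅙ (L = ½ + (⅙)*(-4) = ½ - ⅔ = -⅙ ≈ -0.16667)
B = ⅐ (B = 1/7 = ⅐ ≈ 0.14286)
p(w, E) = -6/7 + w (p(w, E) = (w - 1) + ⅐ = (-1 + w) + ⅐ = -6/7 + w)
(-62 + p(-5, (L + 6)*(1 + R(-5))))² = (-62 + (-6/7 - 5))² = (-62 - 41/7)² = (-475/7)² = 225625/49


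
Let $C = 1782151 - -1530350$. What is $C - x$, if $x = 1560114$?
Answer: $1752387$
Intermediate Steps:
$C = 3312501$ ($C = 1782151 + 1530350 = 3312501$)
$C - x = 3312501 - 1560114 = 1752387$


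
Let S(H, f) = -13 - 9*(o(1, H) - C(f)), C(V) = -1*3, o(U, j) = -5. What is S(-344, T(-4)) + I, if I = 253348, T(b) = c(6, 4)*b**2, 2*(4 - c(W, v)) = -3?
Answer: 253353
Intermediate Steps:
c(W, v) = 11/2 (c(W, v) = 4 - 1/2*(-3) = 4 + 3/2 = 11/2)
C(V) = -3
T(b) = 11*b**2/2
S(H, f) = 5 (S(H, f) = -13 - 9*(-5 - 1*(-3)) = -13 - 9*(-5 + 3) = -13 - 9*(-2) = -13 + 18 = 5)
S(-344, T(-4)) + I = 5 + 253348 = 253353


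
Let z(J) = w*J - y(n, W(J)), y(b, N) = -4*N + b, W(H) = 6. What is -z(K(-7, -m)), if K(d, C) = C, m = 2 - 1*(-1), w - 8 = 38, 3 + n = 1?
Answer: 112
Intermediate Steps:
n = -2 (n = -3 + 1 = -2)
w = 46 (w = 8 + 38 = 46)
m = 3 (m = 2 + 1 = 3)
y(b, N) = b - 4*N
z(J) = 26 + 46*J (z(J) = 46*J - (-2 - 4*6) = 46*J - (-2 - 24) = 46*J - 1*(-26) = 46*J + 26 = 26 + 46*J)
-z(K(-7, -m)) = -(26 + 46*(-1*3)) = -(26 + 46*(-3)) = -(26 - 138) = -1*(-112) = 112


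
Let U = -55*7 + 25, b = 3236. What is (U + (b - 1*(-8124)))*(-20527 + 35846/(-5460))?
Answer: -61662296300/273 ≈ -2.2587e+8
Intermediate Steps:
U = -360 (U = -385 + 25 = -360)
(U + (b - 1*(-8124)))*(-20527 + 35846/(-5460)) = (-360 + (3236 - 1*(-8124)))*(-20527 + 35846/(-5460)) = (-360 + (3236 + 8124))*(-20527 + 35846*(-1/5460)) = (-360 + 11360)*(-20527 - 17923/2730) = 11000*(-56056633/2730) = -61662296300/273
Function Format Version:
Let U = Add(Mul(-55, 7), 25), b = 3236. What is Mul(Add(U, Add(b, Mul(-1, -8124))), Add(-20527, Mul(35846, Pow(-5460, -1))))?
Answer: Rational(-61662296300, 273) ≈ -2.2587e+8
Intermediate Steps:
U = -360 (U = Add(-385, 25) = -360)
Mul(Add(U, Add(b, Mul(-1, -8124))), Add(-20527, Mul(35846, Pow(-5460, -1)))) = Mul(Add(-360, Add(3236, Mul(-1, -8124))), Add(-20527, Mul(35846, Pow(-5460, -1)))) = Mul(Add(-360, Add(3236, 8124)), Add(-20527, Mul(35846, Rational(-1, 5460)))) = Mul(Add(-360, 11360), Add(-20527, Rational(-17923, 2730))) = Mul(11000, Rational(-56056633, 2730)) = Rational(-61662296300, 273)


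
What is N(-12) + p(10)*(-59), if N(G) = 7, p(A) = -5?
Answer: 302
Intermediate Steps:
N(-12) + p(10)*(-59) = 7 - 5*(-59) = 7 + 295 = 302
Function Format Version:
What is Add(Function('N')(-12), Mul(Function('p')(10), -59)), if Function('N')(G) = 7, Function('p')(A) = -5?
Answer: 302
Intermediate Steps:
Add(Function('N')(-12), Mul(Function('p')(10), -59)) = Add(7, Mul(-5, -59)) = Add(7, 295) = 302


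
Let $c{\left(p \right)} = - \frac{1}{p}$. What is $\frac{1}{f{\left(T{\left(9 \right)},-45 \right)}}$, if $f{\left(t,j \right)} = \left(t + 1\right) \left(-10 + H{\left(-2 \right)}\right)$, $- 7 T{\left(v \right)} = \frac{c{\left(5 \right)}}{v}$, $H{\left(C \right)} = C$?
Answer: $- \frac{105}{1264} \approx -0.08307$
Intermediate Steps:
$T{\left(v \right)} = \frac{1}{35 v}$ ($T{\left(v \right)} = - \frac{- \frac{1}{5} \frac{1}{v}}{7} = - \frac{\left(-1\right) \frac{1}{5} \frac{1}{v}}{7} = - \frac{\left(- \frac{1}{5}\right) \frac{1}{v}}{7} = \frac{1}{35 v}$)
$f{\left(t,j \right)} = -12 - 12 t$ ($f{\left(t,j \right)} = \left(t + 1\right) \left(-10 - 2\right) = \left(1 + t\right) \left(-12\right) = -12 - 12 t$)
$\frac{1}{f{\left(T{\left(9 \right)},-45 \right)}} = \frac{1}{-12 - 12 \frac{1}{35 \cdot 9}} = \frac{1}{-12 - 12 \cdot \frac{1}{35} \cdot \frac{1}{9}} = \frac{1}{-12 - \frac{4}{105}} = \frac{1}{- \frac{1264}{105}} = - \frac{105}{1264}$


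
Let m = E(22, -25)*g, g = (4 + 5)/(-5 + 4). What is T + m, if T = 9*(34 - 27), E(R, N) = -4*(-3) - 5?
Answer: 0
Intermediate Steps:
E(R, N) = 7 (E(R, N) = 12 - 5 = 7)
g = -9 (g = 9/(-1) = 9*(-1) = -9)
T = 63 (T = 9*7 = 63)
m = -63 (m = 7*(-9) = -63)
T + m = 63 - 63 = 0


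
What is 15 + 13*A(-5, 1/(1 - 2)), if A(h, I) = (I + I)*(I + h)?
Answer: 171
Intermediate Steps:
A(h, I) = 2*I*(I + h) (A(h, I) = (2*I)*(I + h) = 2*I*(I + h))
15 + 13*A(-5, 1/(1 - 2)) = 15 + 13*(2*(1/(1 - 2) - 5)/(1 - 2)) = 15 + 13*(2*(1/(-1) - 5)/(-1)) = 15 + 13*(2*(-1)*(-1 - 5)) = 15 + 13*(2*(-1)*(-6)) = 15 + 13*12 = 15 + 156 = 171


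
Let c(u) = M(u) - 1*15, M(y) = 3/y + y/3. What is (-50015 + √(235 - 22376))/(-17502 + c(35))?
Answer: 5251575/1838051 - 105*I*√22141/1838051 ≈ 2.8571 - 0.0085002*I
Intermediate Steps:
M(y) = 3/y + y/3 (M(y) = 3/y + y*(⅓) = 3/y + y/3)
c(u) = -15 + 3/u + u/3 (c(u) = (3/u + u/3) - 1*15 = (3/u + u/3) - 15 = -15 + 3/u + u/3)
(-50015 + √(235 - 22376))/(-17502 + c(35)) = (-50015 + √(235 - 22376))/(-17502 + (-15 + 3/35 + (⅓)*35)) = (-50015 + √(-22141))/(-17502 + (-15 + 3*(1/35) + 35/3)) = (-50015 + I*√22141)/(-17502 + (-15 + 3/35 + 35/3)) = (-50015 + I*√22141)/(-17502 - 341/105) = (-50015 + I*√22141)/(-1838051/105) = (-50015 + I*√22141)*(-105/1838051) = 5251575/1838051 - 105*I*√22141/1838051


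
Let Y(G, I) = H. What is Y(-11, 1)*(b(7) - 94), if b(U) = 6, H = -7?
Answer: 616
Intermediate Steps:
Y(G, I) = -7
Y(-11, 1)*(b(7) - 94) = -7*(6 - 94) = -7*(-88) = 616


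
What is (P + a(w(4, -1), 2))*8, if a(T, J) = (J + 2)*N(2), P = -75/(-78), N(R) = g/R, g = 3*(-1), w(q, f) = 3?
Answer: -524/13 ≈ -40.308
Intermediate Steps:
g = -3
N(R) = -3/R
P = 25/26 (P = -75*(-1/78) = 25/26 ≈ 0.96154)
a(T, J) = -3 - 3*J/2 (a(T, J) = (J + 2)*(-3/2) = (2 + J)*(-3*1/2) = (2 + J)*(-3/2) = -3 - 3*J/2)
(P + a(w(4, -1), 2))*8 = (25/26 + (-3 - 3/2*2))*8 = (25/26 + (-3 - 3))*8 = (25/26 - 6)*8 = -131/26*8 = -524/13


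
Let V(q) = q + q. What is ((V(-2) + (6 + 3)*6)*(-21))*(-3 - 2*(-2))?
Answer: -1050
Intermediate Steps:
V(q) = 2*q
((V(-2) + (6 + 3)*6)*(-21))*(-3 - 2*(-2)) = ((2*(-2) + (6 + 3)*6)*(-21))*(-3 - 2*(-2)) = ((-4 + 9*6)*(-21))*(-3 + 4) = ((-4 + 54)*(-21))*1 = (50*(-21))*1 = -1050*1 = -1050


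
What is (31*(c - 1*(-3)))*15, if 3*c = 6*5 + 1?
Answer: 6200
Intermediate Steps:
c = 31/3 (c = (6*5 + 1)/3 = (30 + 1)/3 = (⅓)*31 = 31/3 ≈ 10.333)
(31*(c - 1*(-3)))*15 = (31*(31/3 - 1*(-3)))*15 = (31*(31/3 + 3))*15 = (31*(40/3))*15 = (1240/3)*15 = 6200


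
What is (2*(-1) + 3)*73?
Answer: 73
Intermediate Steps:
(2*(-1) + 3)*73 = (-2 + 3)*73 = 1*73 = 73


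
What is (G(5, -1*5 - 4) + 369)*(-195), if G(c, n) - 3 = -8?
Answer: -70980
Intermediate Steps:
G(c, n) = -5 (G(c, n) = 3 - 8 = -5)
(G(5, -1*5 - 4) + 369)*(-195) = (-5 + 369)*(-195) = 364*(-195) = -70980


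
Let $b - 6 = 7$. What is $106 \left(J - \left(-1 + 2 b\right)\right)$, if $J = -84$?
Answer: $-11554$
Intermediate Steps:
$b = 13$ ($b = 6 + 7 = 13$)
$106 \left(J - \left(-1 + 2 b\right)\right) = 106 \left(-84 + \left(1 - 26\right)\right) = 106 \left(-84 - 25\right) = 106 \left(-109\right) = -11554$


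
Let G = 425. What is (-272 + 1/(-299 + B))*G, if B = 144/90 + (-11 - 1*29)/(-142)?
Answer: -12193292075/105477 ≈ -1.1560e+5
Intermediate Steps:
B = 668/355 (B = 144*(1/90) + (-11 - 29)*(-1/142) = 8/5 - 40*(-1/142) = 8/5 + 20/71 = 668/355 ≈ 1.8817)
(-272 + 1/(-299 + B))*G = (-272 + 1/(-299 + 668/355))*425 = (-272 + 1/(-105477/355))*425 = (-272 - 355/105477)*425 = -28690099/105477*425 = -12193292075/105477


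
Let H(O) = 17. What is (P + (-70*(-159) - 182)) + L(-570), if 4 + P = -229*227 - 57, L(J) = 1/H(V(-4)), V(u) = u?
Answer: -698631/17 ≈ -41096.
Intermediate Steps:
L(J) = 1/17
P = -52044 (P = -4 + (-229*227 - 57) = -4 + (-51983 - 57) = -4 - 52040 = -52044)
(P + (-70*(-159) - 182)) + L(-570) = (-52044 + (-70*(-159) - 182)) + 1/17 = (-52044 + (11130 - 182)) + 1/17 = (-52044 + 10948) + 1/17 = -41096 + 1/17 = -698631/17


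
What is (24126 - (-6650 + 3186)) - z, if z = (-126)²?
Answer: 11714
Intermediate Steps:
z = 15876
(24126 - (-6650 + 3186)) - z = (24126 - (-6650 + 3186)) - 1*15876 = (24126 - 1*(-3464)) - 15876 = (24126 + 3464) - 15876 = 27590 - 15876 = 11714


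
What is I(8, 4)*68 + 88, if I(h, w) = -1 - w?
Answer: -252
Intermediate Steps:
I(8, 4)*68 + 88 = (-1 - 1*4)*68 + 88 = (-1 - 4)*68 + 88 = -5*68 + 88 = -340 + 88 = -252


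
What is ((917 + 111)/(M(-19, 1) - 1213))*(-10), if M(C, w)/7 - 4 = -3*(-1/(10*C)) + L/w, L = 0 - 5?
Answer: 1953200/231821 ≈ 8.4255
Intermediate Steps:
L = -5
M(C, w) = 28 - 35/w + 21/(10*C) (M(C, w) = 28 + 7*(-3*(-1/(10*C)) - 5/w) = 28 + 7*(-(-3)/(10*C) - 5/w) = 28 + 7*(3/(10*C) - 5/w) = 28 + 7*(-5/w + 3/(10*C)) = 28 + (-35/w + 21/(10*C)) = 28 - 35/w + 21/(10*C))
((917 + 111)/(M(-19, 1) - 1213))*(-10) = ((917 + 111)/((28 - 35/1 + (21/10)/(-19)) - 1213))*(-10) = (1028/((28 - 35*1 + (21/10)*(-1/19)) - 1213))*(-10) = (1028/((28 - 35 - 21/190) - 1213))*(-10) = (1028/(-1351/190 - 1213))*(-10) = (1028/(-231821/190))*(-10) = (1028*(-190/231821))*(-10) = -195320/231821*(-10) = 1953200/231821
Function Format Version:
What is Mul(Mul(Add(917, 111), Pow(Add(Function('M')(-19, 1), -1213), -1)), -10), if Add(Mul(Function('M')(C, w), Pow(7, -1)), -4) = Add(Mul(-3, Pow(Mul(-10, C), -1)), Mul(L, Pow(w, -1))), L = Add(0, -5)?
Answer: Rational(1953200, 231821) ≈ 8.4255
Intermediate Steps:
L = -5
Function('M')(C, w) = Add(28, Mul(-35, Pow(w, -1)), Mul(Rational(21, 10), Pow(C, -1))) (Function('M')(C, w) = Add(28, Mul(7, Add(Mul(-3, Pow(Mul(-10, C), -1)), Mul(-5, Pow(w, -1))))) = Add(28, Mul(7, Add(Mul(-3, Mul(Rational(-1, 10), Pow(C, -1))), Mul(-5, Pow(w, -1))))) = Add(28, Mul(7, Add(Mul(Rational(3, 10), Pow(C, -1)), Mul(-5, Pow(w, -1))))) = Add(28, Mul(7, Add(Mul(-5, Pow(w, -1)), Mul(Rational(3, 10), Pow(C, -1))))) = Add(28, Add(Mul(-35, Pow(w, -1)), Mul(Rational(21, 10), Pow(C, -1)))) = Add(28, Mul(-35, Pow(w, -1)), Mul(Rational(21, 10), Pow(C, -1))))
Mul(Mul(Add(917, 111), Pow(Add(Function('M')(-19, 1), -1213), -1)), -10) = Mul(Mul(Add(917, 111), Pow(Add(Add(28, Mul(-35, Pow(1, -1)), Mul(Rational(21, 10), Pow(-19, -1))), -1213), -1)), -10) = Mul(Mul(1028, Pow(Add(Add(28, Mul(-35, 1), Mul(Rational(21, 10), Rational(-1, 19))), -1213), -1)), -10) = Mul(Mul(1028, Pow(Add(Add(28, -35, Rational(-21, 190)), -1213), -1)), -10) = Mul(Mul(1028, Pow(Add(Rational(-1351, 190), -1213), -1)), -10) = Mul(Mul(1028, Pow(Rational(-231821, 190), -1)), -10) = Mul(Mul(1028, Rational(-190, 231821)), -10) = Mul(Rational(-195320, 231821), -10) = Rational(1953200, 231821)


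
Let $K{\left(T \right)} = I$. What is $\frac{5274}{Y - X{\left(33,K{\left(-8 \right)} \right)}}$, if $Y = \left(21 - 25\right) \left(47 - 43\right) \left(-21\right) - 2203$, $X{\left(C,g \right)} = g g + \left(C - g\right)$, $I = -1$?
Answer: $- \frac{879}{317} \approx -2.7729$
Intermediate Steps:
$K{\left(T \right)} = -1$
$X{\left(C,g \right)} = C + g^{2} - g$ ($X{\left(C,g \right)} = g^{2} + \left(C - g\right) = C + g^{2} - g$)
$Y = -1867$ ($Y = \left(-4\right) 4 \left(-21\right) - 2203 = \left(-16\right) \left(-21\right) - 2203 = 336 - 2203 = -1867$)
$\frac{5274}{Y - X{\left(33,K{\left(-8 \right)} \right)}} = \frac{5274}{-1867 - \left(33 + \left(-1\right)^{2} - -1\right)} = \frac{5274}{-1867 - \left(33 + 1 + 1\right)} = \frac{5274}{-1867 - 35} = \frac{5274}{-1902} = 5274 \left(- \frac{1}{1902}\right) = - \frac{879}{317}$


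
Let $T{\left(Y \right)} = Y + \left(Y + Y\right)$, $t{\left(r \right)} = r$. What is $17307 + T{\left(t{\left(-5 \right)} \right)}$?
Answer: $17292$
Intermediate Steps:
$T{\left(Y \right)} = 3 Y$ ($T{\left(Y \right)} = Y + 2 Y = 3 Y$)
$17307 + T{\left(t{\left(-5 \right)} \right)} = 17307 + 3 \left(-5\right) = 17307 - 15 = 17292$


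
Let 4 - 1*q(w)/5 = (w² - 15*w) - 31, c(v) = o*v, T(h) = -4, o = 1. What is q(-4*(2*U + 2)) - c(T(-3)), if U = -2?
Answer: 459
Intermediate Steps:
c(v) = v (c(v) = 1*v = v)
q(w) = 175 - 5*w² + 75*w (q(w) = 20 - 5*((w² - 15*w) - 31) = 20 - 5*(-31 + w² - 15*w) = 20 + (155 - 5*w² + 75*w) = 175 - 5*w² + 75*w)
q(-4*(2*U + 2)) - c(T(-3)) = (175 - 5*16*(2*(-2) + 2)² + 75*(-4*(2*(-2) + 2))) - 1*(-4) = (175 - 5*16*(-4 + 2)² + 75*(-4*(-4 + 2))) + 4 = (175 - 5*(-4*(-2))² + 75*(-4*(-2))) + 4 = (175 - 5*8² + 75*8) + 4 = (175 - 5*64 + 600) + 4 = (175 - 320 + 600) + 4 = 455 + 4 = 459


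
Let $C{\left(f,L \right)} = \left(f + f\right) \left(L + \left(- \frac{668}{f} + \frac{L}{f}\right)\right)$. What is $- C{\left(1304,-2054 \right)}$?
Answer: $5362276$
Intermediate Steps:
$C{\left(f,L \right)} = 2 f \left(L - \frac{668}{f} + \frac{L}{f}\right)$
$- C{\left(1304,-2054 \right)} = - (-1336 + 2 \left(-2054\right) + 2 \left(-2054\right) 1304) = - (-1336 - 4108 - 5356832) = \left(-1\right) \left(-5362276\right) = 5362276$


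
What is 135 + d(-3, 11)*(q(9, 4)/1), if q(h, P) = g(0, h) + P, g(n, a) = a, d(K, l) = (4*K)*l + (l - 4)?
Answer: -1490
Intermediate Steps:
d(K, l) = -4 + l + 4*K*l (d(K, l) = 4*K*l + (-4 + l) = -4 + l + 4*K*l)
q(h, P) = P + h (q(h, P) = h + P = P + h)
135 + d(-3, 11)*(q(9, 4)/1) = 135 + (-4 + 11 + 4*(-3)*11)*((4 + 9)/1) = 135 + (-4 + 11 - 132)*(13*1) = 135 - 125*13 = 135 - 1625 = -1490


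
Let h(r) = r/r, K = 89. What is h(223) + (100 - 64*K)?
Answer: -5595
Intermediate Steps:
h(r) = 1
h(223) + (100 - 64*K) = 1 + (100 - 64*89) = 1 + (100 - 5696) = 1 - 5596 = -5595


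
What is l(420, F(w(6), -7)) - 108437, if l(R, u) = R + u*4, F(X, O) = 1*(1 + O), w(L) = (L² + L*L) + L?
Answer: -108041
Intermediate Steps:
w(L) = L + 2*L² (w(L) = (L² + L²) + L = 2*L² + L = L + 2*L²)
F(X, O) = 1 + O
l(R, u) = R + 4*u
l(420, F(w(6), -7)) - 108437 = (420 + 4*(1 - 7)) - 108437 = (420 + 4*(-6)) - 108437 = (420 - 24) - 108437 = 396 - 108437 = -108041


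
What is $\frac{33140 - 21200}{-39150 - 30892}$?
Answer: $- \frac{5970}{35021} \approx -0.17047$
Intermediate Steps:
$\frac{33140 - 21200}{-39150 - 30892} = \frac{11940}{-70042} = 11940 \left(- \frac{1}{70042}\right) = - \frac{5970}{35021}$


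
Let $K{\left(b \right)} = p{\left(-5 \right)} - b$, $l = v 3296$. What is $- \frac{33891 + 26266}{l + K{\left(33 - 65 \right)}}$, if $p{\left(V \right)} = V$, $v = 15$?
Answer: $- \frac{60157}{49467} \approx -1.2161$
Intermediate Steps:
$l = 49440$ ($l = 15 \cdot 3296 = 49440$)
$K{\left(b \right)} = -5 - b$
$- \frac{33891 + 26266}{l + K{\left(33 - 65 \right)}} = - \frac{33891 + 26266}{49440 - -27} = - \frac{60157}{49440 - -27} = - \frac{60157}{49440 + \left(-5 + 32\right)} = - \frac{60157}{49440 + 27} = - \frac{60157}{49467}$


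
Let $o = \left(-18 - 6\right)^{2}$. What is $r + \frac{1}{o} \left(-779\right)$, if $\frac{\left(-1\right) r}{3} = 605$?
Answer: $- \frac{1046219}{576} \approx -1816.4$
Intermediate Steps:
$r = -1815$ ($r = \left(-3\right) 605 = -1815$)
$o = 576$ ($o = \left(-24\right)^{2} = 576$)
$r + \frac{1}{o} \left(-779\right) = -1815 + \frac{1}{576} \left(-779\right) = -1815 - \frac{779}{576} = - \frac{1046219}{576}$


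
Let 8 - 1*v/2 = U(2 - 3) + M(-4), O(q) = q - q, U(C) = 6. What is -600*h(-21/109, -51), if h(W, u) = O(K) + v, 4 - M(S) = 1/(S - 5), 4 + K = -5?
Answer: 7600/3 ≈ 2533.3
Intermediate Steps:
K = -9 (K = -4 - 5 = -9)
M(S) = 4 - 1/(-5 + S) (M(S) = 4 - 1/(S - 5) = 4 - 1/(-5 + S))
O(q) = 0
v = -38/9 (v = 16 - 2*(6 + (-21 + 4*(-4))/(-5 - 4)) = 16 - 2*(6 + (-21 - 16)/(-9)) = 16 - 2*(6 - ⅑*(-37)) = 16 - 2*(6 + 37/9) = 16 - 2*91/9 = 16 - 182/9 = -38/9 ≈ -4.2222)
h(W, u) = -38/9 (h(W, u) = 0 - 38/9 = -38/9)
-600*h(-21/109, -51) = -600*(-38/9) = 7600/3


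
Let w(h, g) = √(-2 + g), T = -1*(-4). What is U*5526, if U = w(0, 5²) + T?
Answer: 22104 + 5526*√23 ≈ 48606.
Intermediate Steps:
T = 4
U = 4 + √23 (U = √(-2 + 5²) + 4 = √(-2 + 25) + 4 = √23 + 4 = 4 + √23 ≈ 8.7958)
U*5526 = (4 + √23)*5526 = 22104 + 5526*√23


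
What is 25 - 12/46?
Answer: 569/23 ≈ 24.739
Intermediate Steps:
25 - 12/46 = 25 - 12*1/46 = 25 - 6/23 = 569/23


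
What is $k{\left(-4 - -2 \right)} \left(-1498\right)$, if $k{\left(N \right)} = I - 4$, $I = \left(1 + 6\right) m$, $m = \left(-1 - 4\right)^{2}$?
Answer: $-256158$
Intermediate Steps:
$m = 25$ ($m = \left(-5\right)^{2} = 25$)
$I = 175$ ($I = \left(1 + 6\right) 25 = 7 \cdot 25 = 175$)
$k{\left(N \right)} = 171$ ($k{\left(N \right)} = 175 - 4 = 171$)
$k{\left(-4 - -2 \right)} \left(-1498\right) = 171 \left(-1498\right) = -256158$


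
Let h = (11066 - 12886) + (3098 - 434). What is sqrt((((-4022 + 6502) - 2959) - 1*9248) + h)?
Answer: 3*I*sqrt(987) ≈ 94.25*I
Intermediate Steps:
h = 844 (h = -1820 + 2664 = 844)
sqrt((((-4022 + 6502) - 2959) - 1*9248) + h) = sqrt((((-4022 + 6502) - 2959) - 1*9248) + 844) = sqrt(((2480 - 2959) - 9248) + 844) = sqrt((-479 - 9248) + 844) = sqrt(-9727 + 844) = sqrt(-8883) = 3*I*sqrt(987)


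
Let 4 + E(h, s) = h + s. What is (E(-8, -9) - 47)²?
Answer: 4624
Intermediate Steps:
E(h, s) = -4 + h + s (E(h, s) = -4 + (h + s) = -4 + h + s)
(E(-8, -9) - 47)² = ((-4 - 8 - 9) - 47)² = (-21 - 47)² = (-68)² = 4624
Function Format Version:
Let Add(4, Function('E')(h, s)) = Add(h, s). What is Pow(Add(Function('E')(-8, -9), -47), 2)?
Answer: 4624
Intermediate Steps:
Function('E')(h, s) = Add(-4, h, s) (Function('E')(h, s) = Add(-4, Add(h, s)) = Add(-4, h, s))
Pow(Add(Function('E')(-8, -9), -47), 2) = Pow(Add(Add(-4, -8, -9), -47), 2) = Pow(Add(-21, -47), 2) = Pow(-68, 2) = 4624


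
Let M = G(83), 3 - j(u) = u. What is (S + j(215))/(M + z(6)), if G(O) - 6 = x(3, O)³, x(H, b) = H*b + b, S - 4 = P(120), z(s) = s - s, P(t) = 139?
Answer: -69/36594374 ≈ -1.8855e-6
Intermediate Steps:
z(s) = 0
j(u) = 3 - u
S = 143 (S = 4 + 139 = 143)
x(H, b) = b + H*b
G(O) = 6 + 64*O³ (G(O) = 6 + (O*(1 + 3))³ = 6 + (O*4)³ = 6 + (4*O)³ = 6 + 64*O³)
M = 36594374 (M = 6 + 64*83³ = 6 + 64*571787 = 6 + 36594368 = 36594374)
(S + j(215))/(M + z(6)) = (143 + (3 - 1*215))/(36594374 + 0) = (143 + (3 - 215))/36594374 = (143 - 212)*(1/36594374) = -69*1/36594374 = -69/36594374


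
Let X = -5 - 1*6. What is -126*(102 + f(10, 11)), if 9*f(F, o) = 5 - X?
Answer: -13076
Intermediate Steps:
X = -11 (X = -5 - 6 = -11)
f(F, o) = 16/9 (f(F, o) = (5 - 1*(-11))/9 = (5 + 11)/9 = (⅑)*16 = 16/9)
-126*(102 + f(10, 11)) = -126*(102 + 16/9) = -126*934/9 = -13076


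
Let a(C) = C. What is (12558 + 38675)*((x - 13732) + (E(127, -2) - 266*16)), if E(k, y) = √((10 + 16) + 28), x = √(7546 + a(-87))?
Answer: -921579204 + 51233*√7459 + 153699*√6 ≈ -9.1678e+8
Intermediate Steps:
x = √7459 (x = √(7546 - 87) = √7459 ≈ 86.365)
E(k, y) = 3*√6 (E(k, y) = √(26 + 28) = √54 = 3*√6)
(12558 + 38675)*((x - 13732) + (E(127, -2) - 266*16)) = (12558 + 38675)*((√7459 - 13732) + (3*√6 - 266*16)) = 51233*((-13732 + √7459) + (3*√6 - 1*4256)) = 51233*((-13732 + √7459) + (3*√6 - 4256)) = 51233*((-13732 + √7459) + (-4256 + 3*√6)) = 51233*(-17988 + √7459 + 3*√6) = -921579204 + 51233*√7459 + 153699*√6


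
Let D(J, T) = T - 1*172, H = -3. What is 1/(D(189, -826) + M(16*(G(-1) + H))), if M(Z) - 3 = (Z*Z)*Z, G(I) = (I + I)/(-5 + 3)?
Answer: -1/33763 ≈ -2.9618e-5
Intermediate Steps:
D(J, T) = -172 + T (D(J, T) = T - 172 = -172 + T)
G(I) = -I (G(I) = (2*I)/(-2) = (2*I)*(-½) = -I)
M(Z) = 3 + Z³ (M(Z) = 3 + (Z*Z)*Z = 3 + Z²*Z = 3 + Z³)
1/(D(189, -826) + M(16*(G(-1) + H))) = 1/((-172 - 826) + (3 + (16*(-1*(-1) - 3))³)) = 1/(-998 + (3 + (16*(1 - 3))³)) = 1/(-998 + (3 + (16*(-2))³)) = 1/(-998 + (3 + (-32)³)) = 1/(-998 + (3 - 32768)) = 1/(-998 - 32765) = 1/(-33763) = -1/33763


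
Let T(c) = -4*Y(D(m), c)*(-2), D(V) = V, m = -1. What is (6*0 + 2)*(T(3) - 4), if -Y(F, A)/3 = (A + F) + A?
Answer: -248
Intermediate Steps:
Y(F, A) = -6*A - 3*F (Y(F, A) = -3*((A + F) + A) = -3*(F + 2*A) = -6*A - 3*F)
T(c) = 24 - 48*c (T(c) = -4*(-6*c - 3*(-1))*(-2) = -4*(-6*c + 3)*(-2) = -4*(3 - 6*c)*(-2) = (-12 + 24*c)*(-2) = 24 - 48*c)
(6*0 + 2)*(T(3) - 4) = (6*0 + 2)*((24 - 48*3) - 4) = (0 + 2)*((24 - 144) - 4) = 2*(-120 - 4) = 2*(-124) = -248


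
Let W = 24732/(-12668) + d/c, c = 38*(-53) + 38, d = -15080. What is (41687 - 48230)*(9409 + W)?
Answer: -3706671625785/60173 ≈ -6.1600e+7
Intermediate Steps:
c = -1976 (c = -2014 + 38 = -1976)
W = 341738/60173 (W = 24732/(-12668) - 15080/(-1976) = 24732*(-1/12668) - 15080*(-1/1976) = -6183/3167 + 145/19 = 341738/60173 ≈ 5.6793)
(41687 - 48230)*(9409 + W) = (41687 - 48230)*(9409 + 341738/60173) = -6543*566509495/60173 = -3706671625785/60173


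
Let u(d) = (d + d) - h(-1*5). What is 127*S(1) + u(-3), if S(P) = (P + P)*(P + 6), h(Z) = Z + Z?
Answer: 1782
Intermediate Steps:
h(Z) = 2*Z
u(d) = 10 + 2*d (u(d) = (d + d) - 2*(-1*5) = 2*d - 2*(-5) = 2*d - 1*(-10) = 2*d + 10 = 10 + 2*d)
S(P) = 2*P*(6 + P) (S(P) = (2*P)*(6 + P) = 2*P*(6 + P))
127*S(1) + u(-3) = 127*(2*1*(6 + 1)) + (10 + 2*(-3)) = 127*(2*1*7) + (10 - 6) = 127*14 + 4 = 1778 + 4 = 1782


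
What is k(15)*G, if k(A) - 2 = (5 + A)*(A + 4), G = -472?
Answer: -180304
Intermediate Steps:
k(A) = 2 + (4 + A)*(5 + A) (k(A) = 2 + (5 + A)*(A + 4) = 2 + (5 + A)*(4 + A) = 2 + (4 + A)*(5 + A))
k(15)*G = (22 + 15² + 9*15)*(-472) = (22 + 225 + 135)*(-472) = 382*(-472) = -180304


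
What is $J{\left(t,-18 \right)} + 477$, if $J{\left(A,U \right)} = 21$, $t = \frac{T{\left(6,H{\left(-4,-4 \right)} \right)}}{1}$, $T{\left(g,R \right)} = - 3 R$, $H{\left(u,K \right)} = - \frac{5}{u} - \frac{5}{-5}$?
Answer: $498$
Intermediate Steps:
$H{\left(u,K \right)} = 1 - \frac{5}{u}$ ($H{\left(u,K \right)} = - \frac{5}{u} - -1 = - \frac{5}{u} + 1 = 1 - \frac{5}{u}$)
$t = - \frac{27}{4}$ ($t = \frac{\left(-3\right) \frac{-5 - 4}{-4}}{1} = - 3 \left(\left(- \frac{1}{4}\right) \left(-9\right)\right) 1 = \left(-3\right) \frac{9}{4} \cdot 1 = \left(- \frac{27}{4}\right) 1 = - \frac{27}{4} \approx -6.75$)
$J{\left(t,-18 \right)} + 477 = 21 + 477 = 498$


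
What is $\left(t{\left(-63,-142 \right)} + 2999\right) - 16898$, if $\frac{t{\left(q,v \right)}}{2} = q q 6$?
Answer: $33729$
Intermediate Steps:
$t{\left(q,v \right)} = 12 q^{2}$ ($t{\left(q,v \right)} = 2 q q 6 = 2 q^{2} \cdot 6 = 2 \cdot 6 q^{2} = 12 q^{2}$)
$\left(t{\left(-63,-142 \right)} + 2999\right) - 16898 = \left(12 \left(-63\right)^{2} + 2999\right) - 16898 = \left(12 \cdot 3969 + 2999\right) - 16898 = \left(47628 + 2999\right) - 16898 = 50627 - 16898 = 33729$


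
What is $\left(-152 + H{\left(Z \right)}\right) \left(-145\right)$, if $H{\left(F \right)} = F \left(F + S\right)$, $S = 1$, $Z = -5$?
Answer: $19140$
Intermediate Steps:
$H{\left(F \right)} = F \left(1 + F\right)$ ($H{\left(F \right)} = F \left(F + 1\right) = F \left(1 + F\right)$)
$\left(-152 + H{\left(Z \right)}\right) \left(-145\right) = \left(-152 - 5 \left(1 - 5\right)\right) \left(-145\right) = \left(-152 - -20\right) \left(-145\right) = \left(-152 + 20\right) \left(-145\right) = \left(-132\right) \left(-145\right) = 19140$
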